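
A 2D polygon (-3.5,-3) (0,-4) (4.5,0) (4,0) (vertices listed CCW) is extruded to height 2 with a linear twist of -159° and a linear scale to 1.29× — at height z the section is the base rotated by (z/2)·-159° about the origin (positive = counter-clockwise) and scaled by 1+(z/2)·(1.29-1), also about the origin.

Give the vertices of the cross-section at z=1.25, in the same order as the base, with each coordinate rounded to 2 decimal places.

t = z/height = 1.25/2 = 0.625
s = 1 + (scale-1)·z/height = 1 + (1.29-1)·1.25/2 = 1.181250
θ = twist·z/height = -159°·1.25/2 = -99.3750° = -1.734421 rad
cos θ = -0.162895, sin θ = -0.986643 (intermediates below are computed at full precision and shown rounded to 5 d.p.)
v1: (-3.5,-3) → rotate → (-2.38980,3.94194) → ×s → (-2.82295,4.65641) → (-2.82,4.66)
v2: (0,-4) → rotate → (-3.94657,0.65158) → ×s → (-4.66189,0.76968) → (-4.66,0.77)
v3: (4.5,0) → rotate → (-0.73303,-4.43989) → ×s → (-0.86589,-5.24463) → (-0.87,-5.24)
v4: (4,0) → rotate → (-0.65158,-3.94657) → ×s → (-0.76968,-4.66189) → (-0.77,-4.66)

Cross-section at z=1.25: (-2.82,4.66) (-4.66,0.77) (-0.87,-5.24) (-0.77,-4.66)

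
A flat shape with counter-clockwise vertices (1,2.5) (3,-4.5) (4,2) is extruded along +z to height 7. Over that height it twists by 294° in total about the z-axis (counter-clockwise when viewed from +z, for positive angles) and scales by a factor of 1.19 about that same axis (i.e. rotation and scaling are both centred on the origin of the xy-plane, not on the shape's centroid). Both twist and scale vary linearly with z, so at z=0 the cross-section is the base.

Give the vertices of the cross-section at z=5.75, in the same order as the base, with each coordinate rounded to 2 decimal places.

Cross-section at z=5.75: (1.99,-2.40) (-6.23,-0.57) (-0.17,-5.17)

t = z/height = 5.75/7 = 0.821429
s = 1 + (scale-1)·z/height = 1 + (1.19-1)·5.75/7 = 1.156071
θ = twist·z/height = 294°·5.75/7 = 241.5000° = 4.214970 rad
cos θ = -0.477159, sin θ = -0.878817 (intermediates below are computed at full precision and shown rounded to 5 d.p.)
v1: (1,2.5) → rotate → (1.71988,-2.07171) → ×s → (1.98831,-2.39505) → (1.99,-2.40)
v2: (3,-4.5) → rotate → (-5.38615,-0.48924) → ×s → (-6.22678,-0.56559) → (-6.23,-0.57)
v3: (4,2) → rotate → (-0.15100,-4.46959) → ×s → (-0.17457,-5.16716) → (-0.17,-5.17)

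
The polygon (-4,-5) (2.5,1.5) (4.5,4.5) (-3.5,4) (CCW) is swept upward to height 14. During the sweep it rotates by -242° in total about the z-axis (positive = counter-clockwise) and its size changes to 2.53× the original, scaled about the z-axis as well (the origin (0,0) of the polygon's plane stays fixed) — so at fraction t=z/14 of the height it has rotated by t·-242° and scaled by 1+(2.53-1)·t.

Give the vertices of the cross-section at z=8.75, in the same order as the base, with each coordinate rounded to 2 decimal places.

t = z/height = 8.75/14 = 0.625
s = 1 + (scale-1)·z/height = 1 + (2.53-1)·8.75/14 = 1.956250
θ = twist·z/height = -242°·8.75/14 = -151.2500° = -2.639810 rad
cos θ = -0.876727, sin θ = -0.480989 (intermediates below are computed at full precision and shown rounded to 5 d.p.)
v1: (-4,-5) → rotate → (1.10196,6.30759) → ×s → (2.15572,12.33922) → (2.16,12.34)
v2: (2.5,1.5) → rotate → (-1.47033,-2.51756) → ×s → (-2.87634,-4.92498) → (-2.88,-4.92)
v3: (4.5,4.5) → rotate → (-1.78082,-6.10972) → ×s → (-3.48373,-11.95214) → (-3.48,-11.95)
v4: (-3.5,4) → rotate → (4.99250,-1.82345) → ×s → (9.76658,-3.56712) → (9.77,-3.57)

Cross-section at z=8.75: (2.16,12.34) (-2.88,-4.92) (-3.48,-11.95) (9.77,-3.57)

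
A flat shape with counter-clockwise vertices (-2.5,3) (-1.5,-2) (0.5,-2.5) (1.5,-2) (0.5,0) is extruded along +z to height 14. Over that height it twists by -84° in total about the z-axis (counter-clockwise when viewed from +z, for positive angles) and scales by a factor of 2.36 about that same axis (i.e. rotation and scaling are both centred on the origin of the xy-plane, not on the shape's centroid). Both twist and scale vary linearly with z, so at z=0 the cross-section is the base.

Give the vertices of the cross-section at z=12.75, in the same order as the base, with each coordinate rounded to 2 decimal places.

t = z/height = 12.75/14 = 0.910714
s = 1 + (scale-1)·z/height = 1 + (2.36-1)·12.75/14 = 2.238571
θ = twist·z/height = -84°·12.75/14 = -76.5000° = -1.335177 rad
cos θ = 0.233445, sin θ = -0.972370 (intermediates below are computed at full precision and shown rounded to 5 d.p.)
v1: (-2.5,3) → rotate → (2.33350,3.13126) → ×s → (5.22370,7.00955) → (5.22,7.01)
v2: (-1.5,-2) → rotate → (-2.29491,0.99166) → ×s → (-5.13732,2.21991) → (-5.14,2.22)
v3: (0.5,-2.5) → rotate → (-2.31420,-1.06980) → ×s → (-5.18051,-2.39482) → (-5.18,-2.39)
v4: (1.5,-2) → rotate → (-1.59457,-1.92545) → ×s → (-3.56956,-4.31025) → (-3.57,-4.31)
v5: (0.5,0) → rotate → (0.11672,-0.48618) → ×s → (0.26129,-1.08836) → (0.26,-1.09)

Cross-section at z=12.75: (5.22,7.01) (-5.14,2.22) (-5.18,-2.39) (-3.57,-4.31) (0.26,-1.09)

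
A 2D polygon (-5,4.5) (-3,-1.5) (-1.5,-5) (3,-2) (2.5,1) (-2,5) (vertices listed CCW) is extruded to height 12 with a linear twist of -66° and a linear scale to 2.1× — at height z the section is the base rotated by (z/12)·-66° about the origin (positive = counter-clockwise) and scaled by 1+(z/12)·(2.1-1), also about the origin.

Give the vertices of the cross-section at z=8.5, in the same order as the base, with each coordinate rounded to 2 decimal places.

Cross-section at z=8.5: (-0.26,11.97) (-5.60,2.06) (-8.31,-4.15) (1.07,-6.33) (4.34,-2.02) (4.04,8.69)

t = z/height = 8.5/12 = 0.708333
s = 1 + (scale-1)·z/height = 1 + (2.1-1)·8.5/12 = 1.779167
θ = twist·z/height = -66°·8.5/12 = -46.7500° = -0.815941 rad
cos θ = 0.685183, sin θ = -0.728371 (intermediates below are computed at full precision and shown rounded to 5 d.p.)
v1: (-5,4.5) → rotate → (-0.14825,6.72518) → ×s → (-0.26375,11.96521) → (-0.26,11.97)
v2: (-3,-1.5) → rotate → (-3.14811,1.15734) → ×s → (-5.60100,2.05910) → (-5.60,2.06)
v3: (-1.5,-5) → rotate → (-4.66963,-2.33336) → ×s → (-8.30805,-4.15143) → (-8.31,-4.15)
v4: (3,-2) → rotate → (0.59881,-3.55548) → ×s → (1.06538,-6.32579) → (1.07,-6.33)
v5: (2.5,1) → rotate → (2.44133,-1.13574) → ×s → (4.34353,-2.02068) → (4.34,-2.02)
v6: (-2,5) → rotate → (2.27149,4.88266) → ×s → (4.04136,8.68706) → (4.04,8.69)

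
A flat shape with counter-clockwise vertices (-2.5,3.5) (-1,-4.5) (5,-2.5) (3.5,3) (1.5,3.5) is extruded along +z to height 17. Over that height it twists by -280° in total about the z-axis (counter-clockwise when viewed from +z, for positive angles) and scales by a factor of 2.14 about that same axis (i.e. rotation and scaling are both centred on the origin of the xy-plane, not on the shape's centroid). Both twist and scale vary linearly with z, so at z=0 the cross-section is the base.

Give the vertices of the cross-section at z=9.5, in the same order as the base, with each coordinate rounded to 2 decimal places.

Cross-section at z=9.5: (6.04,-3.62) (-1.44,7.41) (-9.14,0.48) (-3.29,-6.79) (0.04,-6.23)

t = z/height = 9.5/17 = 0.558824
s = 1 + (scale-1)·z/height = 1 + (2.14-1)·9.5/17 = 1.637059
θ = twist·z/height = -280°·9.5/17 = -156.4706° = -2.730927 rad
cos θ = -0.916855, sin θ = -0.399220 (intermediates below are computed at full precision and shown rounded to 5 d.p.)
v1: (-2.5,3.5) → rotate → (3.68941,-2.21094) → ×s → (6.03978,-3.61945) → (6.04,-3.62)
v2: (-1,-4.5) → rotate → (-0.87963,4.52507) → ×s → (-1.44001,7.40780) → (-1.44,7.41)
v3: (5,-2.5) → rotate → (-5.58233,0.29604) → ×s → (-9.13860,0.48463) → (-9.14,0.48)
v4: (3.5,3) → rotate → (-2.01133,-4.14783) → ×s → (-3.29267,-6.79025) → (-3.29,-6.79)
v5: (1.5,3.5) → rotate → (0.02199,-3.80782) → ×s → (0.03599,-6.23363) → (0.04,-6.23)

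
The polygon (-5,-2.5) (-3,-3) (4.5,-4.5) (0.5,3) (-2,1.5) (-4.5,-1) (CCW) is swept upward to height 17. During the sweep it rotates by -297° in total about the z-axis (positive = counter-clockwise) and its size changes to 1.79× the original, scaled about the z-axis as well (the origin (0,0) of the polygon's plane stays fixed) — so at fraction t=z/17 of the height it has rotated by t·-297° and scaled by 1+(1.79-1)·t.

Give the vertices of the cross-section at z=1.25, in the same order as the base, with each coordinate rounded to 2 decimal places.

t = z/height = 1.25/17 = 0.0735294
s = 1 + (scale-1)·z/height = 1 + (1.79-1)·1.25/17 = 1.058088
θ = twist·z/height = -297°·1.25/17 = -21.8382° = -0.381149 rad
cos θ = 0.928238, sin θ = -0.371987 (intermediates below are computed at full precision and shown rounded to 5 d.p.)
v1: (-5,-2.5) → rotate → (-5.57116,-0.46066) → ×s → (-5.89478,-0.48742) → (-5.89,-0.49)
v2: (-3,-3) → rotate → (-3.90068,-1.66875) → ×s → (-4.12726,-1.76569) → (-4.13,-1.77)
v3: (4.5,-4.5) → rotate → (2.50313,-5.85101) → ×s → (2.64853,-6.19089) → (2.65,-6.19)
v4: (0.5,3) → rotate → (1.58008,2.59872) → ×s → (1.67187,2.74967) → (1.67,2.75)
v5: (-2,1.5) → rotate → (-1.29849,2.13633) → ×s → (-1.37392,2.26043) → (-1.37,2.26)
v6: (-4.5,-1) → rotate → (-4.54906,0.74571) → ×s → (-4.81330,0.78902) → (-4.81,0.79)

Cross-section at z=1.25: (-5.89,-0.49) (-4.13,-1.77) (2.65,-6.19) (1.67,2.75) (-1.37,2.26) (-4.81,0.79)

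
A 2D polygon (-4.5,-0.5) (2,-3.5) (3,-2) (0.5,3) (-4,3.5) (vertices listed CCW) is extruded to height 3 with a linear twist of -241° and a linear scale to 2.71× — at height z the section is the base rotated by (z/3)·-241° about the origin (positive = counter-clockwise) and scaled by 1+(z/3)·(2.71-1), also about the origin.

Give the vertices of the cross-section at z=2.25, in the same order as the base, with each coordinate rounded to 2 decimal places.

t = z/height = 2.25/3 = 0.75
s = 1 + (scale-1)·z/height = 1 + (2.71-1)·2.25/3 = 2.282500
θ = twist·z/height = -241°·2.25/3 = -180.7500° = -3.154683 rad
cos θ = -0.999914, sin θ = 0.013090 (intermediates below are computed at full precision and shown rounded to 5 d.p.)
v1: (-4.5,-0.5) → rotate → (4.50616,0.44105) → ×s → (10.28531,1.00671) → (10.29,1.01)
v2: (2,-3.5) → rotate → (-1.95402,3.52588) → ×s → (-4.46004,8.04782) → (-4.46,8.05)
v3: (3,-2) → rotate → (-2.97356,2.03910) → ×s → (-6.78716,4.65424) → (-6.79,4.65)
v4: (0.5,3) → rotate → (-0.53923,-2.99320) → ×s → (-1.23078,-6.83197) → (-1.23,-6.83)
v5: (-4,3.5) → rotate → (3.95384,-3.55206) → ×s → (9.02465,-8.10757) → (9.02,-8.11)

Cross-section at z=2.25: (10.29,1.01) (-4.46,8.05) (-6.79,4.65) (-1.23,-6.83) (9.02,-8.11)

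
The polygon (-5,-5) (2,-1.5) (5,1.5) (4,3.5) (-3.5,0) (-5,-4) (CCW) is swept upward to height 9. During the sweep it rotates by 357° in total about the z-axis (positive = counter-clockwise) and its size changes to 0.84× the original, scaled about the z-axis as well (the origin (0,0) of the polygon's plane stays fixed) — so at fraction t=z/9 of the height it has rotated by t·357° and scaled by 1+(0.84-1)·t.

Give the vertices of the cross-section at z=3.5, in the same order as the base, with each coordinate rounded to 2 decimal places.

Cross-section at z=3.5: (6.62,0.44) (-0.49,2.29) (-4.46,2.03) (-4.98,0.00) (2.47,-2.16) (6.00,-0.26)

t = z/height = 3.5/9 = 0.388889
s = 1 + (scale-1)·z/height = 1 + (0.84-1)·3.5/9 = 0.937778
θ = twist·z/height = 357°·3.5/9 = 138.8333° = 2.423099 rad
cos θ = -0.752798, sin θ = 0.658252 (intermediates below are computed at full precision and shown rounded to 5 d.p.)
v1: (-5,-5) → rotate → (7.05525,0.47273) → ×s → (6.61625,0.44332) → (6.62,0.44)
v2: (2,-1.5) → rotate → (-0.51822,2.44570) → ×s → (-0.48597,2.29352) → (-0.49,2.29)
v3: (5,1.5) → rotate → (-4.75137,2.16206) → ×s → (-4.45573,2.02753) → (-4.46,2.03)
v4: (4,3.5) → rotate → (-5.31507,-0.00179) → ×s → (-4.98436,-0.00168) → (-4.98,0.00)
v5: (-3.5,0) → rotate → (2.63479,-2.30388) → ×s → (2.47085,-2.16053) → (2.47,-2.16)
v6: (-5,-4) → rotate → (6.39700,-0.28007) → ×s → (5.99896,-0.26264) → (6.00,-0.26)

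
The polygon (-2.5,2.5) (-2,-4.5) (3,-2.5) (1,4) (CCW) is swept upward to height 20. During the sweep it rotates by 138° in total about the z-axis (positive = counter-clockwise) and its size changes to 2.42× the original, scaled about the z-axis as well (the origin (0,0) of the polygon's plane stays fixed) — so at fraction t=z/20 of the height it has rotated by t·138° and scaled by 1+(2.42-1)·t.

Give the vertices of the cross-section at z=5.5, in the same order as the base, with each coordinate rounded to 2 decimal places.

Cross-section at z=5.5: (-4.88,0.60) (1.66,-6.64) (5.43,-0.18) (-2.32,5.24)

t = z/height = 5.5/20 = 0.275
s = 1 + (scale-1)·z/height = 1 + (2.42-1)·5.5/20 = 1.390500
θ = twist·z/height = 138°·5.5/20 = 37.9500° = 0.662352 rad
cos θ = 0.788548, sin θ = 0.614974 (intermediates below are computed at full precision and shown rounded to 5 d.p.)
v1: (-2.5,2.5) → rotate → (-3.50880,0.43394) → ×s → (-4.87899,0.60339) → (-4.88,0.60)
v2: (-2,-4.5) → rotate → (1.19029,-4.77841) → ×s → (1.65509,-6.64438) → (1.66,-6.64)
v3: (3,-2.5) → rotate → (3.90308,-0.12645) → ×s → (5.42723,-0.17583) → (5.43,-0.18)
v4: (1,4) → rotate → (-1.67135,3.76916) → ×s → (-2.32401,5.24102) → (-2.32,5.24)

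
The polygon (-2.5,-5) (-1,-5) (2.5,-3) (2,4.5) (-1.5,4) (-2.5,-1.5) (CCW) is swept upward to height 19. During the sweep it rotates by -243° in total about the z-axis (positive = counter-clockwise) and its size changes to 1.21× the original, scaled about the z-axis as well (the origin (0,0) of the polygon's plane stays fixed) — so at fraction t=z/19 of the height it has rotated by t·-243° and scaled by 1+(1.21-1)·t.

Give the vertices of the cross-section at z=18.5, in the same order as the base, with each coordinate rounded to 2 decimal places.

t = z/height = 18.5/19 = 0.973684
s = 1 + (scale-1)·z/height = 1 + (1.21-1)·18.5/19 = 1.204474
θ = twist·z/height = -243°·18.5/19 = -236.6053° = -4.129541 rad
cos θ = -0.550404, sin θ = 0.834898 (intermediates below are computed at full precision and shown rounded to 5 d.p.)
v1: (-2.5,-5) → rotate → (5.55050,0.66477) → ×s → (6.68543,0.80070) → (6.69,0.80)
v2: (-1,-5) → rotate → (4.72490,1.91712) → ×s → (5.69101,2.30912) → (5.69,2.31)
v3: (2.5,-3) → rotate → (1.12869,3.73846) → ×s → (1.35947,4.50287) → (1.36,4.50)
v4: (2,4.5) → rotate → (-4.85785,-0.80702) → ×s → (-5.85115,-0.97204) → (-5.85,-0.97)
v5: (-1.5,4) → rotate → (-2.51399,-3.45396) → ×s → (-3.02803,-4.16021) → (-3.03,-4.16)
v6: (-2.5,-1.5) → rotate → (2.62836,-1.26164) → ×s → (3.16579,-1.51961) → (3.17,-1.52)

Cross-section at z=18.5: (6.69,0.80) (5.69,2.31) (1.36,4.50) (-5.85,-0.97) (-3.03,-4.16) (3.17,-1.52)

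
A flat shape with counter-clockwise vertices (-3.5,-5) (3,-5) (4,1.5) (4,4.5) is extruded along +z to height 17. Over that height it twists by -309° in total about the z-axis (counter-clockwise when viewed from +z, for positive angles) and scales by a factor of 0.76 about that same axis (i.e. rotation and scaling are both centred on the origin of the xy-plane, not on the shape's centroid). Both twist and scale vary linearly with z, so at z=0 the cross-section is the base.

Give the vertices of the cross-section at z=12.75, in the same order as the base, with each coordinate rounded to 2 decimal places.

t = z/height = 12.75/17 = 0.75
s = 1 + (scale-1)·z/height = 1 + (0.76-1)·12.75/17 = 0.820000
θ = twist·z/height = -309°·12.75/17 = -231.7500° = -4.044801 rad
cos θ = -0.619094, sin θ = 0.785317 (intermediates below are computed at full precision and shown rounded to 5 d.p.)
v1: (-3.5,-5) → rotate → (6.09341,0.34686) → ×s → (4.99660,0.28443) → (5.00,0.28)
v2: (3,-5) → rotate → (2.06930,5.45142) → ×s → (1.69683,4.47016) → (1.70,4.47)
v3: (4,1.5) → rotate → (-3.65435,2.21263) → ×s → (-2.99657,1.81435) → (-3.00,1.81)
v4: (4,4.5) → rotate → (-6.01030,0.35534) → ×s → (-4.92845,0.29138) → (-4.93,0.29)

Cross-section at z=12.75: (5.00,0.28) (1.70,4.47) (-3.00,1.81) (-4.93,0.29)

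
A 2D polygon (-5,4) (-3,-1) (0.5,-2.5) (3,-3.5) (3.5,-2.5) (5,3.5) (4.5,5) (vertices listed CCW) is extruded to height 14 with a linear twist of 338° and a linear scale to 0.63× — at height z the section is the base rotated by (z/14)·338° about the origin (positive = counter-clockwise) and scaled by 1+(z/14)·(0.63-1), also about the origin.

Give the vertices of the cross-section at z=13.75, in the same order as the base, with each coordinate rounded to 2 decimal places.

t = z/height = 13.75/14 = 0.982143
s = 1 + (scale-1)·z/height = 1 + (0.63-1)·13.75/14 = 0.636607
θ = twist·z/height = 338°·13.75/14 = 331.9643° = 5.793870 rad
cos θ = 0.882655, sin θ = -0.470022 (intermediates below are computed at full precision and shown rounded to 5 d.p.)
v1: (-5,4) → rotate → (-2.53319,5.88073) → ×s → (-1.61264,3.74371) → (-1.61,3.74)
v2: (-3,-1) → rotate → (-3.11799,0.52741) → ×s → (-1.98493,0.33575) → (-1.98,0.34)
v3: (0.5,-2.5) → rotate → (-0.73373,-2.44165) → ×s → (-0.46710,-1.55437) → (-0.47,-1.55)
v4: (3,-3.5) → rotate → (1.00289,-4.49936) → ×s → (0.63845,-2.86432) → (0.64,-2.86)
v5: (3.5,-2.5) → rotate → (1.91424,-3.85171) → ×s → (1.21862,-2.45203) → (1.22,-2.45)
v6: (5,3.5) → rotate → (6.05835,0.73918) → ×s → (3.85679,0.47057) → (3.86,0.47)
v7: (4.5,5) → rotate → (6.32206,2.29818) → ×s → (4.02467,1.46304) → (4.02,1.46)

Cross-section at z=13.75: (-1.61,3.74) (-1.98,0.34) (-0.47,-1.55) (0.64,-2.86) (1.22,-2.45) (3.86,0.47) (4.02,1.46)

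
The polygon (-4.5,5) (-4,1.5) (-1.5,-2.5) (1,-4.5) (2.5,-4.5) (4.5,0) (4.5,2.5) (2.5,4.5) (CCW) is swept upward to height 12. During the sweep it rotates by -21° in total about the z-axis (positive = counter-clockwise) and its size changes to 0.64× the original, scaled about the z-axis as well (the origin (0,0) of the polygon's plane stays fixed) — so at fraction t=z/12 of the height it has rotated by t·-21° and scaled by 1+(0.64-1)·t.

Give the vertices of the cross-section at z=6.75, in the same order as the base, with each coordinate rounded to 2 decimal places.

Cross-section at z=6.75: (-2.70,4.64) (-2.88,1.82) (-1.58,-1.71) (0.05,-3.68) (1.22,-3.92) (3.51,-0.73) (3.92,1.22) (2.69,3.10)

t = z/height = 6.75/12 = 0.5625
s = 1 + (scale-1)·z/height = 1 + (0.64-1)·6.75/12 = 0.797500
θ = twist·z/height = -21°·6.75/12 = -11.8125° = -0.206167 rad
cos θ = 0.978823, sin θ = -0.204710 (intermediates below are computed at full precision and shown rounded to 5 d.p.)
v1: (-4.5,5) → rotate → (-3.38115,5.81531) → ×s → (-2.69647,4.63771) → (-2.70,4.64)
v2: (-4,1.5) → rotate → (-3.60823,2.28707) → ×s → (-2.87756,1.82394) → (-2.88,1.82)
v3: (-1.5,-2.5) → rotate → (-1.98001,-2.13999) → ×s → (-1.57906,-1.70664) → (-1.58,-1.71)
v4: (1,-4.5) → rotate → (0.05763,-4.60941) → ×s → (0.04596,-3.67601) → (0.05,-3.68)
v5: (2.5,-4.5) → rotate → (1.52586,-4.91648) → ×s → (1.21688,-3.92089) → (1.22,-3.92)
v6: (4.5,0) → rotate → (4.40470,-0.92119) → ×s → (3.51275,-0.73465) → (3.51,-0.73)
v7: (4.5,2.5) → rotate → (4.91648,1.52586) → ×s → (3.92089,1.21688) → (3.92,1.22)
v8: (2.5,4.5) → rotate → (3.36825,3.89293) → ×s → (2.68618,3.10461) → (2.69,3.10)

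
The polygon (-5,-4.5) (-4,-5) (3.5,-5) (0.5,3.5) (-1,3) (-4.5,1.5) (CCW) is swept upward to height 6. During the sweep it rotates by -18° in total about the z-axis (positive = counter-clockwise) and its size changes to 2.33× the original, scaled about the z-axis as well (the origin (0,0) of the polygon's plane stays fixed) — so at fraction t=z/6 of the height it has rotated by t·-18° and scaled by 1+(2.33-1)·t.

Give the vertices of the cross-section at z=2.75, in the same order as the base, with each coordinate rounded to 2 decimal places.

Cross-section at z=2.75: (-9.00,-6.01) (-7.53,-7.04) (4.42,-8.77) (1.60,5.46) (-0.90,5.01) (-6.82,3.43)

t = z/height = 2.75/6 = 0.458333
s = 1 + (scale-1)·z/height = 1 + (2.33-1)·2.75/6 = 1.609583
θ = twist·z/height = -18°·2.75/6 = -8.2500° = -0.143990 rad
cos θ = 0.989651, sin θ = -0.143493 (intermediates below are computed at full precision and shown rounded to 5 d.p.)
v1: (-5,-4.5) → rotate → (-5.59397,-3.73597) → ×s → (-9.00397,-6.01335) → (-9.00,-6.01)
v2: (-4,-5) → rotate → (-4.67607,-4.37429) → ×s → (-7.52652,-7.04078) → (-7.53,-7.04)
v3: (3.5,-5) → rotate → (2.74632,-5.45048) → ×s → (4.42043,-8.77300) → (4.42,-8.77)
v4: (0.5,3.5) → rotate → (0.99705,3.39203) → ×s → (1.60483,5.45976) → (1.60,5.46)
v5: (-1,3) → rotate → (-0.55917,3.11245) → ×s → (-0.90004,5.00974) → (-0.90,5.01)
v6: (-4.5,1.5) → rotate → (-4.23819,2.13019) → ×s → (-6.82172,3.42872) → (-6.82,3.43)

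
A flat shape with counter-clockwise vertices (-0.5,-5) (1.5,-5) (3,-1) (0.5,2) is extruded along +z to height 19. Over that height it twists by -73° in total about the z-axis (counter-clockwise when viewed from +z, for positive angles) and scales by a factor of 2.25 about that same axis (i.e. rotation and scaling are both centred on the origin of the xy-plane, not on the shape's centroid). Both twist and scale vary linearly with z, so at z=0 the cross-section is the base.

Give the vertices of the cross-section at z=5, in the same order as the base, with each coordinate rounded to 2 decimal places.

t = z/height = 5/19 = 0.263158
s = 1 + (scale-1)·z/height = 1 + (2.25-1)·5/19 = 1.328947
θ = twist·z/height = -73°·5/19 = -19.2105° = -0.335287 rad
cos θ = 0.944316, sin θ = -0.329040 (intermediates below are computed at full precision and shown rounded to 5 d.p.)
v1: (-0.5,-5) → rotate → (-2.11736,-4.55706) → ×s → (-2.81386,-6.05609) → (-2.81,-6.06)
v2: (1.5,-5) → rotate → (-0.22873,-5.21514) → ×s → (-0.30397,-6.93065) → (-0.30,-6.93)
v3: (3,-1) → rotate → (2.50391,-1.93144) → ×s → (3.32756,-2.56678) → (3.33,-2.57)
v4: (0.5,2) → rotate → (1.13024,1.72411) → ×s → (1.50203,2.29125) → (1.50,2.29)

Cross-section at z=5: (-2.81,-6.06) (-0.30,-6.93) (3.33,-2.57) (1.50,2.29)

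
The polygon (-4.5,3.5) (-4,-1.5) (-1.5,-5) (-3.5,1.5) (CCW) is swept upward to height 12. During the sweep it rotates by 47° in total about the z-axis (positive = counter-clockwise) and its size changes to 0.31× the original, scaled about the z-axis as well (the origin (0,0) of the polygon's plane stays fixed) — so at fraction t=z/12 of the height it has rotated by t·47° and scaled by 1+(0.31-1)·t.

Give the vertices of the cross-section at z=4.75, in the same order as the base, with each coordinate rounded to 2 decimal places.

Cross-section at z=4.75: (-3.91,1.37) (-2.41,-1.96) (0.13,-3.79) (-2.76,0.22)

t = z/height = 4.75/12 = 0.395833
s = 1 + (scale-1)·z/height = 1 + (0.31-1)·4.75/12 = 0.726875
θ = twist·z/height = 47°·4.75/12 = 18.6042° = 0.324704 rad
cos θ = 0.947745, sin θ = 0.319028 (intermediates below are computed at full precision and shown rounded to 5 d.p.)
v1: (-4.5,3.5) → rotate → (-5.38145,1.88148) → ×s → (-3.91164,1.36760) → (-3.91,1.37)
v2: (-4,-1.5) → rotate → (-3.31244,-2.69773) → ×s → (-2.40773,-1.96091) → (-2.41,-1.96)
v3: (-1.5,-5) → rotate → (0.17352,-5.21727) → ×s → (0.12613,-3.79230) → (0.13,-3.79)
v4: (-3.5,1.5) → rotate → (-3.79565,0.30502) → ×s → (-2.75896,0.22171) → (-2.76,0.22)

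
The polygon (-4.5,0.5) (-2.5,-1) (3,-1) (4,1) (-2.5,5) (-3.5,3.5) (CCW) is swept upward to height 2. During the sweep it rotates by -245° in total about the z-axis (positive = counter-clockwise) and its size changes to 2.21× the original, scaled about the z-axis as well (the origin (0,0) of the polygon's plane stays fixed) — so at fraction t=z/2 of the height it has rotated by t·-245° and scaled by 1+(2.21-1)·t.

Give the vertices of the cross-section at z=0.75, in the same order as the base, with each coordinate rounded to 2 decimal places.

Cross-section at z=0.75: (0.94,6.51) (-1.33,3.68) (-1.60,-4.31) (1.26,-5.86) (7.38,3.39) (5.25,4.92)

t = z/height = 0.75/2 = 0.375
s = 1 + (scale-1)·z/height = 1 + (2.21-1)·0.75/2 = 1.453750
θ = twist·z/height = -245°·0.75/2 = -91.8750° = -1.603521 rad
cos θ = -0.032719, sin θ = -0.999465 (intermediates below are computed at full precision and shown rounded to 5 d.p.)
v1: (-4.5,0.5) → rotate → (0.64697,4.48123) → ×s → (0.94053,6.51459) → (0.94,6.51)
v2: (-2.5,-1) → rotate → (-0.91767,2.53138) → ×s → (-1.33406,3.67999) → (-1.33,3.68)
v3: (3,-1) → rotate → (-1.09762,-2.96567) → ×s → (-1.59567,-4.31135) → (-1.60,-4.31)
v4: (4,1) → rotate → (0.86859,-4.03058) → ×s → (1.26271,-5.85945) → (1.26,-5.86)
v5: (-2.5,5) → rotate → (5.07912,2.33507) → ×s → (7.38377,3.39460) → (7.38,3.39)
v6: (-3.5,3.5) → rotate → (3.61264,3.38361) → ×s → (5.25188,4.91892) → (5.25,4.92)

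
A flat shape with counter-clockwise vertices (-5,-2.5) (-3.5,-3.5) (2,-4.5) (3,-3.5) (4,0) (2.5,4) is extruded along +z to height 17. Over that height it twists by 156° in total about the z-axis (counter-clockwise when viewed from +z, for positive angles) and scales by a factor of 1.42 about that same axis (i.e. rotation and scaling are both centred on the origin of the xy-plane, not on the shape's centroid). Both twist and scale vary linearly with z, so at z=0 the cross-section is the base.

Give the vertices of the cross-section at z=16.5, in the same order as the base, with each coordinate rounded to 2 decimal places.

Cross-section at z=16.5: (7.86,-0.28) (6.68,1.97) (0.56,6.91) (-1.35,6.35) (-4.94,2.69) (-5.78,-3.26)

t = z/height = 16.5/17 = 0.970588
s = 1 + (scale-1)·z/height = 1 + (1.42-1)·16.5/17 = 1.407647
θ = twist·z/height = 156°·16.5/17 = 151.4118° = 2.642634 rad
cos θ = -0.878081, sin θ = 0.478512 (intermediates below are computed at full precision and shown rounded to 5 d.p.)
v1: (-5,-2.5) → rotate → (5.58669,-0.19735) → ×s → (7.86408,-0.27781) → (7.86,-0.28)
v2: (-3.5,-3.5) → rotate → (4.74807,1.39849) → ×s → (6.68361,1.96859) → (6.68,1.97)
v3: (2,-4.5) → rotate → (0.39714,4.90839) → ×s → (0.55903,6.90928) → (0.56,6.91)
v4: (3,-3.5) → rotate → (-0.95945,4.50882) → ×s → (-1.35057,6.34683) → (-1.35,6.35)
v5: (4,0) → rotate → (-3.51232,1.91405) → ×s → (-4.94411,2.69430) → (-4.94,2.69)
v6: (2.5,4) → rotate → (-4.10925,-2.31605) → ×s → (-5.78437,-3.26018) → (-5.78,-3.26)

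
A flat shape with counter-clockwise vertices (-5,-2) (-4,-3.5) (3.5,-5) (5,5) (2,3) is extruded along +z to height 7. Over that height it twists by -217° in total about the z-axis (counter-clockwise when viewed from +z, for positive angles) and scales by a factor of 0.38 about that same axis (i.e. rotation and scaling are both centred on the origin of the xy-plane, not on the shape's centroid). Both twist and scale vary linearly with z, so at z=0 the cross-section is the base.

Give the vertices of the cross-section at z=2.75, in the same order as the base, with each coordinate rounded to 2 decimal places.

t = z/height = 2.75/7 = 0.392857
s = 1 + (scale-1)·z/height = 1 + (0.38-1)·2.75/7 = 0.756429
θ = twist·z/height = -217°·2.75/7 = -85.2500° = -1.487893 rad
cos θ = 0.082808, sin θ = -0.996566 (intermediates below are computed at full precision and shown rounded to 5 d.p.)
v1: (-5,-2) → rotate → (-2.40717,4.81721) → ×s → (-1.82085,3.64388) → (-1.82,3.64)
v2: (-4,-3.5) → rotate → (-3.81921,3.69643) → ×s → (-2.88896,2.79609) → (-2.89,2.80)
v3: (3.5,-5) → rotate → (-4.69300,-3.90202) → ×s → (-3.54992,-2.95160) → (-3.55,-2.95)
v4: (5,5) → rotate → (5.39687,-4.56879) → ×s → (4.08235,-3.45596) → (4.08,-3.46)
v5: (2,3) → rotate → (3.15531,-1.74471) → ×s → (2.38677,-1.31975) → (2.39,-1.32)

Cross-section at z=2.75: (-1.82,3.64) (-2.89,2.80) (-3.55,-2.95) (4.08,-3.46) (2.39,-1.32)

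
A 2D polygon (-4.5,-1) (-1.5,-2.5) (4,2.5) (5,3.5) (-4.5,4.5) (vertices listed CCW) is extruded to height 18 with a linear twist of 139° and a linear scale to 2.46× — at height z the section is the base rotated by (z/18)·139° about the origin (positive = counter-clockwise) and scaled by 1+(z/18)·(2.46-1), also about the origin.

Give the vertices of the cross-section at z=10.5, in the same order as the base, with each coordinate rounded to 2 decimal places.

t = z/height = 10.5/18 = 0.583333
s = 1 + (scale-1)·z/height = 1 + (2.46-1)·10.5/18 = 1.851667
θ = twist·z/height = 139°·10.5/18 = 81.0833° = 1.415171 rad
cos θ = 0.154998, sin θ = 0.987915 (intermediates below are computed at full precision and shown rounded to 5 d.p.)
v1: (-4.5,-1) → rotate → (0.29042,-4.60061) → ×s → (0.53777,-8.51880) → (0.54,-8.52)
v2: (-1.5,-2.5) → rotate → (2.23729,-1.86937) → ×s → (4.14272,-3.46144) → (4.14,-3.46)
v3: (4,2.5) → rotate → (-1.84980,4.33915) → ×s → (-3.42521,8.03467) → (-3.43,8.03)
v4: (5,3.5) → rotate → (-2.68271,5.48207) → ×s → (-4.96749,10.15096) → (-4.97,10.15)
v5: (-4.5,4.5) → rotate → (-5.14311,-3.74813) → ×s → (-9.52332,-6.94028) → (-9.52,-6.94)

Cross-section at z=10.5: (0.54,-8.52) (4.14,-3.46) (-3.43,8.03) (-4.97,10.15) (-9.52,-6.94)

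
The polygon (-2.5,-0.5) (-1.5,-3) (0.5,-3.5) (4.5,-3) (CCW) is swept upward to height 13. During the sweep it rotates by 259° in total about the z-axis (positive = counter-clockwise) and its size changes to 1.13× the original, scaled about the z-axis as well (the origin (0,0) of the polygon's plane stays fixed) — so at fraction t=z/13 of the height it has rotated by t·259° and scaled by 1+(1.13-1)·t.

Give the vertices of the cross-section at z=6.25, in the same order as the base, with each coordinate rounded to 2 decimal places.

Cross-section at z=6.25: (1.94,-1.89) (3.53,0.49) (2.76,2.55) (-0.08,5.75)

t = z/height = 6.25/13 = 0.480769
s = 1 + (scale-1)·z/height = 1 + (1.13-1)·6.25/13 = 1.062500
θ = twist·z/height = 259°·6.25/13 = 124.5192° = 2.173271 rad
cos θ = -0.566683, sin θ = 0.823936 (intermediates below are computed at full precision and shown rounded to 5 d.p.)
v1: (-2.5,-0.5) → rotate → (1.82868,-1.77650) → ×s → (1.94297,-1.88753) → (1.94,-1.89)
v2: (-1.5,-3) → rotate → (3.32183,0.46414) → ×s → (3.52945,0.49315) → (3.53,0.49)
v3: (0.5,-3.5) → rotate → (2.60043,2.39536) → ×s → (2.76296,2.54507) → (2.76,2.55)
v4: (4.5,-3) → rotate → (-0.07826,5.40776) → ×s → (-0.08316,5.74575) → (-0.08,5.75)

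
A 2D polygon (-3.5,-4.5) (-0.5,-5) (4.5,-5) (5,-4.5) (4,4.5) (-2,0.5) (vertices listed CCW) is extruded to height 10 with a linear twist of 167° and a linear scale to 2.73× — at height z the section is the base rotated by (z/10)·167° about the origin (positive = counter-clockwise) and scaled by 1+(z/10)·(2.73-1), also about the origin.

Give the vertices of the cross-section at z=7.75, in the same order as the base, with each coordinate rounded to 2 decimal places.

Cross-section at z=7.75: (13.34,0.36) (9.78,6.53) (2.35,15.57) (0.70,15.73) (-14.08,0.54) (2.07,-4.36)

t = z/height = 7.75/10 = 0.775
s = 1 + (scale-1)·z/height = 1 + (2.73-1)·7.75/10 = 2.340750
θ = twist·z/height = 167°·7.75/10 = 129.4250° = 2.258892 rad
cos θ = -0.635068, sin θ = 0.772457 (intermediates below are computed at full precision and shown rounded to 5 d.p.)
v1: (-3.5,-4.5) → rotate → (5.69879,0.15421) → ×s → (13.33945,0.36096) → (13.34,0.36)
v2: (-0.5,-5) → rotate → (4.17982,2.78911) → ×s → (9.78391,6.52861) → (9.78,6.53)
v3: (4.5,-5) → rotate → (1.00448,6.65139) → ×s → (2.35123,15.56925) → (2.35,15.57)
v4: (5,-4.5) → rotate → (0.30072,6.72009) → ×s → (0.70390,15.73004) → (0.70,15.73)
v5: (4,4.5) → rotate → (-6.01632,0.23202) → ×s → (-14.08271,0.54311) → (-14.08,0.54)
v6: (-2,0.5) → rotate → (0.88391,-1.86245) → ×s → (2.06901,-4.35952) → (2.07,-4.36)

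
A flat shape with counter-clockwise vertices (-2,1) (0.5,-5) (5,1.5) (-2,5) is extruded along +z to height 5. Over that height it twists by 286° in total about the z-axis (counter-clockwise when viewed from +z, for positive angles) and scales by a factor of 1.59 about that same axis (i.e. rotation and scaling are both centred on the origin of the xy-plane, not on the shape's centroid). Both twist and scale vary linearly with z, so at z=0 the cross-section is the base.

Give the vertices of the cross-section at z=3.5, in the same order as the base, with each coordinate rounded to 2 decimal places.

Cross-section at z=3.5: (3.14,-0.35) (-3.10,6.39) (-5.90,-4.43) (5.09,-5.65)

t = z/height = 3.5/5 = 0.7
s = 1 + (scale-1)·z/height = 1 + (1.59-1)·3.5/5 = 1.413000
θ = twist·z/height = 286°·3.5/5 = 200.2000° = 3.494149 rad
cos θ = -0.938493, sin θ = -0.345298 (intermediates below are computed at full precision and shown rounded to 5 d.p.)
v1: (-2,1) → rotate → (2.22228,-0.24790) → ×s → (3.14009,-0.35028) → (3.14,-0.35)
v2: (0.5,-5) → rotate → (-2.19574,4.51982) → ×s → (-3.10258,6.38650) → (-3.10,6.39)
v3: (5,1.5) → rotate → (-4.17452,-3.13423) → ×s → (-5.89859,-4.42867) → (-5.90,-4.43)
v4: (-2,5) → rotate → (3.60348,-4.00187) → ×s → (5.09171,-5.65464) → (5.09,-5.65)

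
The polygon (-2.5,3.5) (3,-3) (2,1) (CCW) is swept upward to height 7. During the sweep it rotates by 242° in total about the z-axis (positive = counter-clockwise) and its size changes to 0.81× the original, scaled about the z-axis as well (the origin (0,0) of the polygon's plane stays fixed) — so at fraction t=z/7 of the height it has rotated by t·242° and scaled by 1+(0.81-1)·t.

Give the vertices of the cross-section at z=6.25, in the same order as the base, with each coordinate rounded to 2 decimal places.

Cross-section at z=6.25: (3.39,-1.13) (-3.48,0.55) (-0.85,-1.65)

t = z/height = 6.25/7 = 0.892857
s = 1 + (scale-1)·z/height = 1 + (0.81-1)·6.25/7 = 0.830357
θ = twist·z/height = 242°·6.25/7 = 216.0714° = 3.771158 rad
cos θ = -0.808284, sin θ = -0.588793 (intermediates below are computed at full precision and shown rounded to 5 d.p.)
v1: (-2.5,3.5) → rotate → (4.08149,-1.35701) → ×s → (3.38909,-1.12680) → (3.39,-1.13)
v2: (3,-3) → rotate → (-4.19123,0.65847) → ×s → (-3.48022,0.54677) → (-3.48,0.55)
v3: (2,1) → rotate → (-1.02777,-1.98587) → ×s → (-0.85342,-1.64898) → (-0.85,-1.65)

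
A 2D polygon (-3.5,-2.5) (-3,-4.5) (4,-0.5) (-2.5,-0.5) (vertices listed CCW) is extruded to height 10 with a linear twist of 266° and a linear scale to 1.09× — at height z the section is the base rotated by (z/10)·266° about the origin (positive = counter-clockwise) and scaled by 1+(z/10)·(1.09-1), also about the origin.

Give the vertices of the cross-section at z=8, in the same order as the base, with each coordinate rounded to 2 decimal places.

t = z/height = 8/10 = 0.8
s = 1 + (scale-1)·z/height = 1 + (1.09-1)·8/10 = 1.072000
θ = twist·z/height = 266°·8/10 = 212.8000° = 3.714061 rad
cos θ = -0.840567, sin θ = -0.541708 (intermediates below are computed at full precision and shown rounded to 5 d.p.)
v1: (-3.5,-2.5) → rotate → (1.58771,3.99740) → ×s → (1.70203,4.28521) → (1.70,4.29)
v2: (-3,-4.5) → rotate → (0.08401,5.40767) → ×s → (0.09006,5.79703) → (0.09,5.80)
v3: (4,-0.5) → rotate → (-3.63312,-1.74655) → ×s → (-3.89471,-1.87230) → (-3.89,-1.87)
v4: (-2.5,-0.5) → rotate → (1.83056,1.77455) → ×s → (1.96236,1.90232) → (1.96,1.90)

Cross-section at z=8: (1.70,4.29) (0.09,5.80) (-3.89,-1.87) (1.96,1.90)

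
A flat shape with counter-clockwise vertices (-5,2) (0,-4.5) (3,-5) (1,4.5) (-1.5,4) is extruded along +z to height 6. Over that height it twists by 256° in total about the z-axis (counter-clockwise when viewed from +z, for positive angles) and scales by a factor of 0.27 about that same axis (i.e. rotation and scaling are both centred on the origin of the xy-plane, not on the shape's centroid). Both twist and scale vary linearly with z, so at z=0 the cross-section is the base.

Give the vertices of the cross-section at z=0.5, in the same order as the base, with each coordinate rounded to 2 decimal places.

Cross-section at z=0.5: (-5.06,0.04) (1.54,-3.94) (4.33,-3.35) (-0.66,4.28) (-2.68,2.99)

t = z/height = 0.5/6 = 0.0833333
s = 1 + (scale-1)·z/height = 1 + (0.27-1)·0.5/6 = 0.939167
θ = twist·z/height = 256°·0.5/6 = 21.3333° = 0.372337 rad
cos θ = 0.931480, sin θ = 0.363793 (intermediates below are computed at full precision and shown rounded to 5 d.p.)
v1: (-5,2) → rotate → (-5.38499,0.04399) → ×s → (-5.05740,0.04132) → (-5.06,0.04)
v2: (0,-4.5) → rotate → (1.63707,-4.19166) → ×s → (1.53748,-3.93667) → (1.54,-3.94)
v3: (3,-5) → rotate → (4.61341,-3.56602) → ×s → (4.33276,-3.34909) → (4.33,-3.35)
v4: (1,4.5) → rotate → (-0.70559,4.55545) → ×s → (-0.66267,4.27833) → (-0.66,4.28)
v5: (-1.5,4) → rotate → (-2.85239,3.18023) → ×s → (-2.67887,2.98677) → (-2.68,2.99)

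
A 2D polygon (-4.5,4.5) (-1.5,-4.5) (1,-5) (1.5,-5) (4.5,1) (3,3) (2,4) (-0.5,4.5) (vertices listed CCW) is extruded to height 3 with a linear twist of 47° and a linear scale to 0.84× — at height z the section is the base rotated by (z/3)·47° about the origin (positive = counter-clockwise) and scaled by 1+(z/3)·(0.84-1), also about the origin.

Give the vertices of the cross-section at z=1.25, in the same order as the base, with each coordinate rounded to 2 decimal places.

t = z/height = 1.25/3 = 0.416667
s = 1 + (scale-1)·z/height = 1 + (0.84-1)·1.25/3 = 0.933333
θ = twist·z/height = 47°·1.25/3 = 19.5833° = 0.341794 rad
cos θ = 0.942155, sin θ = 0.335178 (intermediates below are computed at full precision and shown rounded to 5 d.p.)
v1: (-4.5,4.5) → rotate → (-5.74800,2.73140) → ×s → (-5.36480,2.54931) → (-5.36,2.55)
v2: (-1.5,-4.5) → rotate → (0.09507,-4.74246) → ×s → (0.08873,-4.42630) → (0.09,-4.43)
v3: (1,-5) → rotate → (2.61804,-4.37560) → ×s → (2.44351,-4.08389) → (2.44,-4.08)
v4: (1.5,-5) → rotate → (3.08912,-4.20801) → ×s → (2.88318,-3.92747) → (2.88,-3.93)
v5: (4.5,1) → rotate → (3.90452,2.45045) → ×s → (3.64422,2.28709) → (3.64,2.29)
v6: (3,3) → rotate → (1.82093,3.83200) → ×s → (1.69954,3.57653) → (1.70,3.58)
v7: (2,4) → rotate → (0.54360,4.43898) → ×s → (0.50736,4.14304) → (0.51,4.14)
v8: (-0.5,4.5) → rotate → (-1.97938,4.07211) → ×s → (-1.84742,3.80063) → (-1.85,3.80)

Cross-section at z=1.25: (-5.36,2.55) (0.09,-4.43) (2.44,-4.08) (2.88,-3.93) (3.64,2.29) (1.70,3.58) (0.51,4.14) (-1.85,3.80)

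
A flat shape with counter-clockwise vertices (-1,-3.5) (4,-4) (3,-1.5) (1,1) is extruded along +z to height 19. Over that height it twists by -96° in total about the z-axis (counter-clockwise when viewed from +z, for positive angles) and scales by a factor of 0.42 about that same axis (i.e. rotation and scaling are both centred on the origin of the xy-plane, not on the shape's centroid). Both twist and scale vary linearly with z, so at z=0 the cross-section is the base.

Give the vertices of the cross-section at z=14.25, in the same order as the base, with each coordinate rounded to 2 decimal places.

Cross-section at z=14.25: (-2.06,-0.07) (-1.45,-2.85) (-0.28,-1.87) (0.71,-0.36)

t = z/height = 14.25/19 = 0.75
s = 1 + (scale-1)·z/height = 1 + (0.42-1)·14.25/19 = 0.565000
θ = twist·z/height = -96°·14.25/19 = -72.0000° = -1.256637 rad
cos θ = 0.309017, sin θ = -0.951057 (intermediates below are computed at full precision and shown rounded to 5 d.p.)
v1: (-1,-3.5) → rotate → (-3.63771,-0.13050) → ×s → (-2.05531,-0.07373) → (-2.06,-0.07)
v2: (4,-4) → rotate → (-2.56816,-5.04029) → ×s → (-1.45101,-2.84777) → (-1.45,-2.85)
v3: (3,-1.5) → rotate → (-0.49953,-3.31670) → ×s → (-0.28224,-1.87393) → (-0.28,-1.87)
v4: (1,1) → rotate → (1.26007,-0.64204) → ×s → (0.71194,-0.36275) → (0.71,-0.36)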